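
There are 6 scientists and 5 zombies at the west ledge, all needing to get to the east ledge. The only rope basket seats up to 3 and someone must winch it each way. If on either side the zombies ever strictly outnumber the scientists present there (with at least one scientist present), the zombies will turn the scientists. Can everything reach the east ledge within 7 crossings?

Counting alone: each trip to the east ledge takes at most 3 across and each return brings at least 1 back, so after t trips out (and t−1 returns) at most 3t − (t−1) of the 11 are across; that first reaches 11 at t = 5, so at least 9 crossings are needed.
Since 7 < 9, 7 crossings cannot be enough. (The shortest complete plan in fact takes 9:)
1. 3 zombies → the east ledge.  (the west ledge: 6S 2Z; the east ledge: 0S 3Z)
2. 1 zombie ← the west ledge.  (the west ledge: 6S 3Z; the east ledge: 0S 2Z)
3. 3 scientists → the east ledge.  (the west ledge: 3S 3Z; the east ledge: 3S 2Z)
4. 1 scientist ← the west ledge.  (the west ledge: 4S 3Z; the east ledge: 2S 2Z)
5. 2 scientists and 1 zombie → the east ledge.  (the west ledge: 2S 2Z; the east ledge: 4S 3Z)
6. 1 scientist ← the west ledge.  (the west ledge: 3S 2Z; the east ledge: 3S 3Z)
7. 2 scientists and 1 zombie → the east ledge.  (the west ledge: 1S 1Z; the east ledge: 5S 4Z)
8. 1 scientist ← the west ledge.  (the west ledge: 2S 1Z; the east ledge: 4S 4Z)
9. 2 scientists and 1 zombie → the east ledge.  (the west ledge: 0S 0Z; the east ledge: 6S 5Z)

No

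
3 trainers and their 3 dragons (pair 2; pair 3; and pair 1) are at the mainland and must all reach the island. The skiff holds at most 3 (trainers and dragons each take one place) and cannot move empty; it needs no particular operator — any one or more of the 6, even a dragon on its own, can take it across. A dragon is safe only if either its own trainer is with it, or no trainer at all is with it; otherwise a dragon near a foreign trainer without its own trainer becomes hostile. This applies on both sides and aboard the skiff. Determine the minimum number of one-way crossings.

Counting alone: each trip to the island takes at most 3 across and each return brings at least 1 back, so after t trips out (and t−1 returns) at most 3t − (t−1) of the 6 are across; that first reaches 6 at t = 3, so at least 5 crossings are needed.
The plan below uses exactly 5 crossings, so it is optimal:
1. dragon 2 and trainer 2 cross → the island.
2. trainer 2 crosses ← the mainland.
3. trainer 1, trainer 2, and trainer 3 cross → the island.
4. dragon 2 crosses ← the mainland.
5. dragon 1, dragon 2, and dragon 3 cross → the island.

5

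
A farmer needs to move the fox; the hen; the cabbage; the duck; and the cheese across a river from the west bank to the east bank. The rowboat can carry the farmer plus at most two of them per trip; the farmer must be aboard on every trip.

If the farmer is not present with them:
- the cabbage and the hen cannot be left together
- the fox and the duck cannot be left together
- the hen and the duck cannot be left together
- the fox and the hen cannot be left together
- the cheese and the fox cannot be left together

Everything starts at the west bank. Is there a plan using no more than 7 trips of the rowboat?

Yes

Yes — this plan uses 7 crossings (≤ 7):
1. Farmer goes to the east bank with the fox and the hen.  [the west bank: the cabbage, the cheese, the duck | the east bank: the fox, the hen]
2. Farmer goes back to the west bank with the fox.  [the west bank: the cabbage, the cheese, the duck, the fox | the east bank: the hen]
3. Farmer goes to the east bank with the cabbage and the fox.  [the west bank: the cheese, the duck | the east bank: the cabbage, the fox, the hen]
4. Farmer goes back to the west bank with the hen.  [the west bank: the cheese, the duck, the hen | the east bank: the cabbage, the fox]
5. Farmer goes to the east bank with the cheese and the duck.  [the west bank: the hen | the east bank: the cabbage, the cheese, the duck, the fox]
6. Farmer goes back to the west bank with the fox.  [the west bank: the fox, the hen | the east bank: the cabbage, the cheese, the duck]
7. Farmer goes to the east bank with the fox and the hen.  [the west bank: — | the east bank: the cabbage, the cheese, the duck, the fox, the hen]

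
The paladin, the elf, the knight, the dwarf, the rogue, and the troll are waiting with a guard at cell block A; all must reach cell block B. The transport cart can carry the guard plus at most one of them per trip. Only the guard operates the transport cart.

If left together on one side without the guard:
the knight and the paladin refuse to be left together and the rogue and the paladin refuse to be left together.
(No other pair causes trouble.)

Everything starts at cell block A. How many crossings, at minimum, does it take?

13

Counting alone: the guard can take at most 1 across per trip to cell block B, so moving all 6 needs at least 6 loaded trips out, with a return between consecutive ones — at least 11 crossings.
The safety rule pushes this higher. Following every safe sequence of crossings, the most of the 6 that can be at cell block B as the transport cart arrives there on crossing 11 is 5 — never all 6.
So no plan with fewer than 13 crossings exists, and this one achieves 13:
1. Guard goes to cell block B with the paladin.
2. Guard goes back to cell block A alone.
3. Guard goes to cell block B with the elf.
4. Guard goes back to cell block A alone.
5. Guard goes to cell block B with the knight.
6. Guard goes back to cell block A with the paladin.
7. Guard goes to cell block B with the rogue.
8. Guard goes back to cell block A alone.
9. Guard goes to cell block B with the dwarf.
10. Guard goes back to cell block A alone.
11. Guard goes to cell block B with the troll.
12. Guard goes back to cell block A alone.
13. Guard goes to cell block B with the paladin.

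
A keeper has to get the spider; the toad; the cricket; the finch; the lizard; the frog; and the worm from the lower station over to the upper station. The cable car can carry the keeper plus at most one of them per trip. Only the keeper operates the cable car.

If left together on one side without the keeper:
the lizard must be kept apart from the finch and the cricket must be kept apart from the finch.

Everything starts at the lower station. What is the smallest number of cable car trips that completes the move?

Counting alone: the keeper can take at most 1 across per trip to the upper station, so moving all 7 needs at least 7 loaded trips out, with a return between consecutive ones — at least 13 crossings.
The safety rule pushes this higher. Following every safe sequence of crossings, the most of the 7 that can be at the upper station as the cable car arrives there on crossing 13 is 6 — never all 7.
So no plan with fewer than 15 crossings exists, and this one achieves 15:
1. Keeper goes to the upper station with the finch.
2. Keeper goes back to the lower station alone.
3. Keeper goes to the upper station with the spider.
4. Keeper goes back to the lower station alone.
5. Keeper goes to the upper station with the toad.
6. Keeper goes back to the lower station alone.
7. Keeper goes to the upper station with the cricket.
8. Keeper goes back to the lower station with the finch.
9. Keeper goes to the upper station with the lizard.
10. Keeper goes back to the lower station alone.
11. Keeper goes to the upper station with the frog.
12. Keeper goes back to the lower station alone.
13. Keeper goes to the upper station with the worm.
14. Keeper goes back to the lower station alone.
15. Keeper goes to the upper station with the finch.

15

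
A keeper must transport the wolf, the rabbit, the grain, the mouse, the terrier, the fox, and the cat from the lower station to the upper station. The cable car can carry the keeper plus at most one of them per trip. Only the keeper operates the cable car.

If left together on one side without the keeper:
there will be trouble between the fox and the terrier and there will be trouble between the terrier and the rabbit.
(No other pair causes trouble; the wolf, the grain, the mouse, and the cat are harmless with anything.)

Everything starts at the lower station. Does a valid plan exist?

Yes

1. Keeper goes to the upper station with the terrier.
2. Keeper goes back to the lower station alone.
3. Keeper goes to the upper station with the wolf.
4. Keeper goes back to the lower station alone.
5. Keeper goes to the upper station with the rabbit.
6. Keeper goes back to the lower station with the terrier.
7. Keeper goes to the upper station with the fox.
8. Keeper goes back to the lower station alone.
9. Keeper goes to the upper station with the grain.
10. Keeper goes back to the lower station alone.
11. Keeper goes to the upper station with the mouse.
12. Keeper goes back to the lower station alone.
13. Keeper goes to the upper station with the cat.
14. Keeper goes back to the lower station alone.
15. Keeper goes to the upper station with the terrier.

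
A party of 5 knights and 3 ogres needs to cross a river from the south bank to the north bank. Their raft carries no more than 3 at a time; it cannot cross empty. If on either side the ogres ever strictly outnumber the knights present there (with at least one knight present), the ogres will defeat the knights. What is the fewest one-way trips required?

Counting alone: each trip to the north bank takes at most 3 across and each return brings at least 1 back, so after t trips out (and t−1 returns) at most 3t − (t−1) of the 8 are across; that first reaches 8 at t = 4, so at least 7 crossings are needed.
The plan below uses exactly 7 crossings, so it is optimal:
1. 2 ogres → the north bank.  (the south bank: 5K 1O; the north bank: 0K 2O)
2. 1 ogre ← the south bank.  (the south bank: 5K 2O; the north bank: 0K 1O)
3. 2 knights and 1 ogre → the north bank.  (the south bank: 3K 1O; the north bank: 2K 2O)
4. 1 ogre ← the south bank.  (the south bank: 3K 2O; the north bank: 2K 1O)
5. 1 knight and 2 ogres → the north bank.  (the south bank: 2K 0O; the north bank: 3K 3O)
6. 1 ogre ← the south bank.  (the south bank: 2K 1O; the north bank: 3K 2O)
7. 2 knights and 1 ogre → the north bank.  (the south bank: 0K 0O; the north bank: 5K 3O)

7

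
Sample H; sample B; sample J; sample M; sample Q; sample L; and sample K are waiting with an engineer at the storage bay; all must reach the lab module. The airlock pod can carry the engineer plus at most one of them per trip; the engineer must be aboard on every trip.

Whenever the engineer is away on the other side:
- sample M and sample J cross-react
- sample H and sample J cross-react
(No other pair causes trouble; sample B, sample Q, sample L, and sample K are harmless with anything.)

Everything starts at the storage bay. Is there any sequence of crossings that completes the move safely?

1. Engineer goes to the lab module with sample J.
2. Engineer goes back to the storage bay alone.
3. Engineer goes to the lab module with sample H.
4. Engineer goes back to the storage bay with sample J.
5. Engineer goes to the lab module with sample M.
6. Engineer goes back to the storage bay alone.
7. Engineer goes to the lab module with sample B.
8. Engineer goes back to the storage bay alone.
9. Engineer goes to the lab module with sample Q.
10. Engineer goes back to the storage bay alone.
11. Engineer goes to the lab module with sample L.
12. Engineer goes back to the storage bay alone.
13. Engineer goes to the lab module with sample K.
14. Engineer goes back to the storage bay alone.
15. Engineer goes to the lab module with sample J.

Yes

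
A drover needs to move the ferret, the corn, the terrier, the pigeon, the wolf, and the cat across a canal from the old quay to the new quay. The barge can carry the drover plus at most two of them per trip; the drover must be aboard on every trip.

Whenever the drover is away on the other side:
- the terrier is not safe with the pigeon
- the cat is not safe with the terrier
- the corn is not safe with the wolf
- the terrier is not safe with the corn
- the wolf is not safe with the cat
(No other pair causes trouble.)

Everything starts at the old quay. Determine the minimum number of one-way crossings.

7

Counting alone: the drover can take at most 2 across per trip to the new quay, so moving all 6 needs at least 3 loaded trips out, with a return between consecutive ones — at least 5 crossings.
The safety rule pushes this higher. Following every safe sequence of crossings, the most of the 6 that can be at the new quay as the barge arrives there on crossing 5 is 5 — never all 6.
So no plan with fewer than 7 crossings exists, and this one achieves 7:
1. Drover goes to the new quay with the terrier and the wolf.  [the old quay: the cat, the corn, the ferret, the pigeon | the new quay: the terrier, the wolf]
2. Drover goes back to the old quay alone.  [the old quay: the cat, the corn, the ferret, the pigeon | the new quay: the terrier, the wolf]
3. Drover goes to the new quay with the corn and the ferret.  [the old quay: the cat, the pigeon | the new quay: the corn, the ferret, the terrier, the wolf]
4. Drover goes back to the old quay with the terrier and the wolf.  [the old quay: the cat, the pigeon, the terrier, the wolf | the new quay: the corn, the ferret]
5. Drover goes to the new quay with the cat and the pigeon.  [the old quay: the terrier, the wolf | the new quay: the cat, the corn, the ferret, the pigeon]
6. Drover goes back to the old quay alone.  [the old quay: the terrier, the wolf | the new quay: the cat, the corn, the ferret, the pigeon]
7. Drover goes to the new quay with the terrier and the wolf.  [the old quay: — | the new quay: the cat, the corn, the ferret, the pigeon, the terrier, the wolf]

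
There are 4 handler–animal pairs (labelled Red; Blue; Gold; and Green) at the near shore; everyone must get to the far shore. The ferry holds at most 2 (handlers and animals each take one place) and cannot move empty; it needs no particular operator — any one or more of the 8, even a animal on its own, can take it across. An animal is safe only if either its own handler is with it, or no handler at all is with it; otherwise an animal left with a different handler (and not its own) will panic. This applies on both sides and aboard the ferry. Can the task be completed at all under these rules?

Following every safe sequence of crossings from the start, the most of the 8 that can be at the far shore as the ferry arrives there on crossings 1, 3, 5 is 2, 3, 4 respectively; the best ever achieved is 4 of 8.
From crossing 7 on, no configuration arises that was not already reachable earlier: only 44 distinct safe configurations (who is on which side, and where the ferry is) can ever be reached, none of them has everyone across, and every continuation just revisits them. So no valid plan exists.

No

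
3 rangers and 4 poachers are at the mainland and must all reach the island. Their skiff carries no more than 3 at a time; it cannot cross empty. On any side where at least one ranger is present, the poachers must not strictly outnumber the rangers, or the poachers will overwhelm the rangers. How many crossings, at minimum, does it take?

The poachers already outnumber the rangers at the mainland before anyone moves, so the starting position itself is disallowed.

impossible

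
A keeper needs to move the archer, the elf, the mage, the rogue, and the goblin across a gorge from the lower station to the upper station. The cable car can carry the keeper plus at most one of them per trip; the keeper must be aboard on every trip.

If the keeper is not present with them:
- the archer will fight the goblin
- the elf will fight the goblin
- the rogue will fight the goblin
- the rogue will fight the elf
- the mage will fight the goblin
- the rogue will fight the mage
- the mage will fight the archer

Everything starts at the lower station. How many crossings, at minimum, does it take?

impossible

Whatever the first load, the items left behind include a forbidden pair without the keeper. No opening move is safe, so no plan exists.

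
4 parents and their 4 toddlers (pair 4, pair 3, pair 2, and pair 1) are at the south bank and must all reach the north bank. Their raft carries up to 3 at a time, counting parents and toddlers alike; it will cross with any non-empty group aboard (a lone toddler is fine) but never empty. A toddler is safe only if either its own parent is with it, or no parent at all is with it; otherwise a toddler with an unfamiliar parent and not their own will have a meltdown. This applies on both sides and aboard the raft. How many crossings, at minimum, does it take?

9

Counting alone: each trip to the north bank takes at most 3 across and each return brings at least 1 back, so after t trips out (and t−1 returns) at most 3t − (t−1) of the 8 are across; that first reaches 8 at t = 4, so at least 7 crossings are needed.
The safety rule pushes this higher. Following every safe sequence of crossings, the most of the 8 that can be at the north bank as the raft arrives there on crossing 7 is 7 — never all 8.
So no plan with fewer than 9 crossings exists, and this one achieves 9:
1. parent 4 and toddler 4 cross → the north bank.
2. parent 4 crosses ← the south bank.
3. parent 3, parent 4, and toddler 3 cross → the north bank.
4. parent 4 and toddler 4 cross ← the south bank.
5. parent 1, parent 2, and parent 4 cross → the north bank.
6. toddler 3 crosses ← the south bank.
7. toddler 3 and toddler 4 cross → the north bank.
8. toddler 4 crosses ← the south bank.
9. toddler 1, toddler 2, and toddler 4 cross → the north bank.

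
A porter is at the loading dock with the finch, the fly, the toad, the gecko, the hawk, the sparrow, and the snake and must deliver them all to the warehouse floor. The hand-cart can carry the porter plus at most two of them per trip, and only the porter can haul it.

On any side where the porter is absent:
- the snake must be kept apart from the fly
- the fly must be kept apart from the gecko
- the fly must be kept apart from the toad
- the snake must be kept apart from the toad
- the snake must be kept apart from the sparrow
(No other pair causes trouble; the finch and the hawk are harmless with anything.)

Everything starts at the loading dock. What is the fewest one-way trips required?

11

Counting alone: the porter can take at most 2 across per trip to the warehouse floor, so moving all 7 needs at least 4 loaded trips out, with a return between consecutive ones — at least 7 crossings.
The safety rule pushes this higher. Following every safe sequence of crossings, the most of the 7 that can be at the warehouse floor as the hand-cart arrives there on crossings 7, 9 is 5, 6 respectively — never all 7.
So no plan with fewer than 11 crossings exists, and this one achieves 11:
1. Porter goes to the warehouse floor with the fly and the snake.  [the loading dock: the finch, the gecko, the hawk, the sparrow, the toad | the warehouse floor: the fly, the snake]
2. Porter goes back to the loading dock with the fly.  [the loading dock: the finch, the fly, the gecko, the hawk, the sparrow, the toad | the warehouse floor: the snake]
3. Porter goes to the warehouse floor with the finch and the fly.  [the loading dock: the gecko, the hawk, the sparrow, the toad | the warehouse floor: the finch, the fly, the snake]
4. Porter goes back to the loading dock with the fly.  [the loading dock: the fly, the gecko, the hawk, the sparrow, the toad | the warehouse floor: the finch, the snake]
5. Porter goes to the warehouse floor with the fly and the gecko.  [the loading dock: the hawk, the sparrow, the toad | the warehouse floor: the finch, the fly, the gecko, the snake]
6. Porter goes back to the loading dock with the fly.  [the loading dock: the fly, the hawk, the sparrow, the toad | the warehouse floor: the finch, the gecko, the snake]
7. Porter goes to the warehouse floor with the fly and the hawk.  [the loading dock: the sparrow, the toad | the warehouse floor: the finch, the fly, the gecko, the hawk, the snake]
8. Porter goes back to the loading dock with the fly.  [the loading dock: the fly, the sparrow, the toad | the warehouse floor: the finch, the gecko, the hawk, the snake]
9. Porter goes to the warehouse floor with the sparrow and the toad.  [the loading dock: the fly | the warehouse floor: the finch, the gecko, the hawk, the snake, the sparrow, the toad]
10. Porter goes back to the loading dock with the snake.  [the loading dock: the fly, the snake | the warehouse floor: the finch, the gecko, the hawk, the sparrow, the toad]
11. Porter goes to the warehouse floor with the fly and the snake.  [the loading dock: — | the warehouse floor: the finch, the fly, the gecko, the hawk, the snake, the sparrow, the toad]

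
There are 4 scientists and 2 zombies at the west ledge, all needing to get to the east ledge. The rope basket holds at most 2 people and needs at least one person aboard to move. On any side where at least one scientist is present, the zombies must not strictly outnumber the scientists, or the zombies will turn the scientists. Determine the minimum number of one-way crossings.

Counting alone: each trip to the east ledge takes at most 2 across and each return brings at least 1 back, so after t trips out (and t−1 returns) at most 2t − (t−1) of the 6 are across; that first reaches 6 at t = 5, so at least 9 crossings are needed.
The plan below uses exactly 9 crossings, so it is optimal:
1. 2 zombies → the east ledge.  (the west ledge: 4S 0Z; the east ledge: 0S 2Z)
2. 1 zombie ← the west ledge.  (the west ledge: 4S 1Z; the east ledge: 0S 1Z)
3. 2 scientists → the east ledge.  (the west ledge: 2S 1Z; the east ledge: 2S 1Z)
4. 1 zombie ← the west ledge.  (the west ledge: 2S 2Z; the east ledge: 2S 0Z)
5. 2 zombies → the east ledge.  (the west ledge: 2S 0Z; the east ledge: 2S 2Z)
6. 1 zombie ← the west ledge.  (the west ledge: 2S 1Z; the east ledge: 2S 1Z)
7. 1 scientist and 1 zombie → the east ledge.  (the west ledge: 1S 0Z; the east ledge: 3S 2Z)
8. 1 zombie ← the west ledge.  (the west ledge: 1S 1Z; the east ledge: 3S 1Z)
9. 1 scientist and 1 zombie → the east ledge.  (the west ledge: 0S 0Z; the east ledge: 4S 2Z)

9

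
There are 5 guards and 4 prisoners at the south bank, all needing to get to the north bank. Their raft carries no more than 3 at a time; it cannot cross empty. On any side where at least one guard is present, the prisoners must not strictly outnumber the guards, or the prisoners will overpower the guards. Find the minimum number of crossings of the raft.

Counting alone: each trip to the north bank takes at most 3 across and each return brings at least 1 back, so after t trips out (and t−1 returns) at most 3t − (t−1) of the 9 are across; that first reaches 9 at t = 4, so at least 7 crossings are needed.
The plan below uses exactly 7 crossings, so it is optimal:
1. 3 prisoners → the north bank.  (the south bank: 5G 1P; the north bank: 0G 3P)
2. 1 prisoner ← the south bank.  (the south bank: 5G 2P; the north bank: 0G 2P)
3. 3 guards → the north bank.  (the south bank: 2G 2P; the north bank: 3G 2P)
4. 1 guard ← the south bank.  (the south bank: 3G 2P; the north bank: 2G 2P)
5. 2 guards and 1 prisoner → the north bank.  (the south bank: 1G 1P; the north bank: 4G 3P)
6. 1 guard ← the south bank.  (the south bank: 2G 1P; the north bank: 3G 3P)
7. 2 guards and 1 prisoner → the north bank.  (the south bank: 0G 0P; the north bank: 5G 4P)

7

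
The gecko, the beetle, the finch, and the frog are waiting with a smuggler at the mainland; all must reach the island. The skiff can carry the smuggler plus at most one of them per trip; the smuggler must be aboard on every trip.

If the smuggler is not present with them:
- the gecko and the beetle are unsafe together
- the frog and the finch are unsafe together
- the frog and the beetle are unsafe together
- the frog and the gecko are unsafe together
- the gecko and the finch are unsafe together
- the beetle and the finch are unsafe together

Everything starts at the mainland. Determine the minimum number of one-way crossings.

impossible

Whatever the first load, the items left behind include a forbidden pair without the smuggler. No opening move is safe, so no plan exists.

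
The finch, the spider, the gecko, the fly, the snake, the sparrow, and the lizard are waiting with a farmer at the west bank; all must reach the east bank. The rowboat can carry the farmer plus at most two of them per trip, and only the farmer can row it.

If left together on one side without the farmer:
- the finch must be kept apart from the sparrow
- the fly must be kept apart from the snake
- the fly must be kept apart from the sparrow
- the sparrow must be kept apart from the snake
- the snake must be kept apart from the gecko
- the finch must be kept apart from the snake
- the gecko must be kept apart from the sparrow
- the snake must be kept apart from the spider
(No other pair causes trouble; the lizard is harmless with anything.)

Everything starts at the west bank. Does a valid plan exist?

No

Following every safe sequence of crossings from the start, the most of the 7 that can be at the east bank as the rowboat arrives there on crossings 1, 3, 5, 7 is 2, 3, 4, 5 respectively; the best ever achieved is 5 of 7.
From crossing 9 on, no configuration arises that was not already reachable earlier: only 38 distinct safe configurations (who is on which side, and where the rowboat is) can ever be reached, none of them has everyone across, and every continuation just revisits them. So no valid plan exists.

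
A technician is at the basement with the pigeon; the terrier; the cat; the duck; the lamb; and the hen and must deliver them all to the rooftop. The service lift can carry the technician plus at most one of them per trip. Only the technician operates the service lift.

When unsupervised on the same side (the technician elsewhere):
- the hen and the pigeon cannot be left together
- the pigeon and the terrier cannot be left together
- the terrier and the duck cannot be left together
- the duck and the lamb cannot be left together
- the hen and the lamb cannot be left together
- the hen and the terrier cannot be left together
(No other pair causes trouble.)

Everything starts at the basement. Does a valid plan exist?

Whatever the first load, the items left behind include a forbidden pair without the technician. No opening move is safe, so no plan exists.

No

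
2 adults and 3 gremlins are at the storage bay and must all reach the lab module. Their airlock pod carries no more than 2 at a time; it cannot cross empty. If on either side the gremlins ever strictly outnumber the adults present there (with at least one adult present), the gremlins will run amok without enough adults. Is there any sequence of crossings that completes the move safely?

No

The gremlins already outnumber the adults at the storage bay before anyone moves, so the starting position itself is disallowed.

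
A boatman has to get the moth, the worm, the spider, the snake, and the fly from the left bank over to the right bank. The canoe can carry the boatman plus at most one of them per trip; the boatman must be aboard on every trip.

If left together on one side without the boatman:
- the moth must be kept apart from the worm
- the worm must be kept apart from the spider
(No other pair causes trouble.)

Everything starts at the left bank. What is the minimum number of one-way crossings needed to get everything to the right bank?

11

Counting alone: the boatman can take at most 1 across per trip to the right bank, so moving all 5 needs at least 5 loaded trips out, with a return between consecutive ones — at least 9 crossings.
The safety rule pushes this higher. Following every safe sequence of crossings, the most of the 5 that can be at the right bank as the canoe arrives there on crossing 9 is 4 — never all 5.
So no plan with fewer than 11 crossings exists, and this one achieves 11:
1. Boatman goes to the right bank with the worm.  [the left bank: the fly, the moth, the snake, the spider | the right bank: the worm]
2. Boatman goes back to the left bank alone.  [the left bank: the fly, the moth, the snake, the spider | the right bank: the worm]
3. Boatman goes to the right bank with the moth.  [the left bank: the fly, the snake, the spider | the right bank: the moth, the worm]
4. Boatman goes back to the left bank with the worm.  [the left bank: the fly, the snake, the spider, the worm | the right bank: the moth]
5. Boatman goes to the right bank with the spider.  [the left bank: the fly, the snake, the worm | the right bank: the moth, the spider]
6. Boatman goes back to the left bank alone.  [the left bank: the fly, the snake, the worm | the right bank: the moth, the spider]
7. Boatman goes to the right bank with the snake.  [the left bank: the fly, the worm | the right bank: the moth, the snake, the spider]
8. Boatman goes back to the left bank alone.  [the left bank: the fly, the worm | the right bank: the moth, the snake, the spider]
9. Boatman goes to the right bank with the fly.  [the left bank: the worm | the right bank: the fly, the moth, the snake, the spider]
10. Boatman goes back to the left bank alone.  [the left bank: the worm | the right bank: the fly, the moth, the snake, the spider]
11. Boatman goes to the right bank with the worm.  [the left bank: — | the right bank: the fly, the moth, the snake, the spider, the worm]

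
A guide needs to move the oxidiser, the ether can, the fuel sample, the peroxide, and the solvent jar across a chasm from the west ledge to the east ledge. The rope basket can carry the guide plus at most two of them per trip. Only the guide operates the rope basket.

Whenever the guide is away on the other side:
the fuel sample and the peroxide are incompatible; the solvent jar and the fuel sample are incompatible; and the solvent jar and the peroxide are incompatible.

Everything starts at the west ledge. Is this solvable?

Yes

1. Guide goes to the east ledge with the fuel sample and the peroxide.
2. Guide goes back to the west ledge with the fuel sample.
3. Guide goes to the east ledge with the fuel sample and the oxidiser.
4. Guide goes back to the west ledge with the fuel sample.
5. Guide goes to the east ledge with the ether can and the fuel sample.
6. Guide goes back to the west ledge with the fuel sample.
7. Guide goes to the east ledge with the fuel sample and the solvent jar.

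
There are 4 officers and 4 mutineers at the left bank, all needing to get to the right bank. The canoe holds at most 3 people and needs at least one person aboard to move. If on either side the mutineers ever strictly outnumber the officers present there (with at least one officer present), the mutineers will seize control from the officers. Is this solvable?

Yes

1. 2 mutineers → the right bank.  (the left bank: 4O 2M; the right bank: 0O 2M)
2. 1 mutineer ← the left bank.  (the left bank: 4O 3M; the right bank: 0O 1M)
3. 3 mutineers → the right bank.  (the left bank: 4O 0M; the right bank: 0O 4M)
4. 1 mutineer ← the left bank.  (the left bank: 4O 1M; the right bank: 0O 3M)
5. 3 officers → the right bank.  (the left bank: 1O 1M; the right bank: 3O 3M)
6. 1 officer and 1 mutineer ← the left bank.  (the left bank: 2O 2M; the right bank: 2O 2M)
7. 2 officers → the right bank.  (the left bank: 0O 2M; the right bank: 4O 2M)
8. 1 mutineer ← the left bank.  (the left bank: 0O 3M; the right bank: 4O 1M)
9. 3 mutineers → the right bank.  (the left bank: 0O 0M; the right bank: 4O 4M)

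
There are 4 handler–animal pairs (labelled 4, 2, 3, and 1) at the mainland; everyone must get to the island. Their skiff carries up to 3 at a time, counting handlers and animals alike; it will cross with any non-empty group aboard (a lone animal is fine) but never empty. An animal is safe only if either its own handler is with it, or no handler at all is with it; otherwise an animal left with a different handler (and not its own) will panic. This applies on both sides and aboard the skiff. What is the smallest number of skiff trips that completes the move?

Counting alone: each trip to the island takes at most 3 across and each return brings at least 1 back, so after t trips out (and t−1 returns) at most 3t − (t−1) of the 8 are across; that first reaches 8 at t = 4, so at least 7 crossings are needed.
The safety rule pushes this higher. Following every safe sequence of crossings, the most of the 8 that can be at the island as the skiff arrives there on crossing 7 is 7 — never all 8.
So no plan with fewer than 9 crossings exists, and this one achieves 9:
1. animal 4 and handler 4 cross → the island.
2. handler 4 crosses ← the mainland.
3. animal 2, handler 2, and handler 4 cross → the island.
4. animal 4 and handler 4 cross ← the mainland.
5. handler 1, handler 3, and handler 4 cross → the island.
6. animal 2 crosses ← the mainland.
7. animal 2 and animal 4 cross → the island.
8. animal 4 crosses ← the mainland.
9. animal 1, animal 3, and animal 4 cross → the island.

9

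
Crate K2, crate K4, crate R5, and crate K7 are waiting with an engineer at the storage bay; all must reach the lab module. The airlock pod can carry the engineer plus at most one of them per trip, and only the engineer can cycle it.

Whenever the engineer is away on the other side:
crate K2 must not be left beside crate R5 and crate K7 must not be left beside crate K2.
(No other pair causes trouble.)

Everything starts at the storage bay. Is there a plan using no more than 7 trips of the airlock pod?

No

Counting alone: the engineer can take at most 1 across per trip to the lab module, so moving all 4 needs at least 4 loaded trips out, with a return between consecutive ones — at least 7 crossings.
The safety rule pushes this higher. Following every safe sequence of crossings, the most of the 4 that can be at the lab module as the airlock pod arrives there on crossing 7 is 3 — never all 4.
So the move cannot be finished within 7 crossings. (The shortest complete plan takes 9:)
1. Engineer goes to the lab module with crate K2.  [the storage bay: crate K4, crate K7, crate R5 | the lab module: crate K2]
2. Engineer goes back to the storage bay alone.  [the storage bay: crate K4, crate K7, crate R5 | the lab module: crate K2]
3. Engineer goes to the lab module with crate K4.  [the storage bay: crate K7, crate R5 | the lab module: crate K2, crate K4]
4. Engineer goes back to the storage bay alone.  [the storage bay: crate K7, crate R5 | the lab module: crate K2, crate K4]
5. Engineer goes to the lab module with crate R5.  [the storage bay: crate K7 | the lab module: crate K2, crate K4, crate R5]
6. Engineer goes back to the storage bay with crate K2.  [the storage bay: crate K2, crate K7 | the lab module: crate K4, crate R5]
7. Engineer goes to the lab module with crate K7.  [the storage bay: crate K2 | the lab module: crate K4, crate K7, crate R5]
8. Engineer goes back to the storage bay alone.  [the storage bay: crate K2 | the lab module: crate K4, crate K7, crate R5]
9. Engineer goes to the lab module with crate K2.  [the storage bay: — | the lab module: crate K2, crate K4, crate K7, crate R5]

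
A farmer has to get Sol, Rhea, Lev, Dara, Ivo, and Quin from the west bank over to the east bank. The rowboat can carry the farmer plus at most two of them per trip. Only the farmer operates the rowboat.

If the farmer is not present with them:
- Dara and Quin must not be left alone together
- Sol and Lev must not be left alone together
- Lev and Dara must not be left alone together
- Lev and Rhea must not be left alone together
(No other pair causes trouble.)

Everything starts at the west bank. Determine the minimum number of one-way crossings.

Counting alone: the farmer can take at most 2 across per trip to the east bank, so moving all 6 needs at least 3 loaded trips out, with a return between consecutive ones — at least 5 crossings.
The safety rule pushes this higher. Following every safe sequence of crossings, the most of the 6 that can be at the east bank as the rowboat arrives there on crossing 5 is 5 — never all 6.
So no plan with fewer than 7 crossings exists, and this one achieves 7:
1. Farmer goes to the east bank with Dara and Lev.  [the west bank: Ivo, Quin, Rhea, Sol | the east bank: Dara, Lev]
2. Farmer goes back to the west bank with Lev.  [the west bank: Ivo, Lev, Quin, Rhea, Sol | the east bank: Dara]
3. Farmer goes to the east bank with Rhea and Sol.  [the west bank: Ivo, Lev, Quin | the east bank: Dara, Rhea, Sol]
4. Farmer goes back to the west bank alone.  [the west bank: Ivo, Lev, Quin | the east bank: Dara, Rhea, Sol]
5. Farmer goes to the east bank with Ivo.  [the west bank: Lev, Quin | the east bank: Dara, Ivo, Rhea, Sol]
6. Farmer goes back to the west bank alone.  [the west bank: Lev, Quin | the east bank: Dara, Ivo, Rhea, Sol]
7. Farmer goes to the east bank with Lev and Quin.  [the west bank: — | the east bank: Dara, Ivo, Lev, Quin, Rhea, Sol]

7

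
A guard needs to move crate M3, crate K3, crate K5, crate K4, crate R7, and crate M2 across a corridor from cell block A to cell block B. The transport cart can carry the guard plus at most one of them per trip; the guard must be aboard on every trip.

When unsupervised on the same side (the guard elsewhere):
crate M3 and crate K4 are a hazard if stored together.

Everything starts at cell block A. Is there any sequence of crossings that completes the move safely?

Yes

1. Guard goes to cell block B with crate M3.
2. Guard goes back to cell block A alone.
3. Guard goes to cell block B with crate K3.
4. Guard goes back to cell block A alone.
5. Guard goes to cell block B with crate K5.
6. Guard goes back to cell block A alone.
7. Guard goes to cell block B with crate R7.
8. Guard goes back to cell block A alone.
9. Guard goes to cell block B with crate M2.
10. Guard goes back to cell block A alone.
11. Guard goes to cell block B with crate K4.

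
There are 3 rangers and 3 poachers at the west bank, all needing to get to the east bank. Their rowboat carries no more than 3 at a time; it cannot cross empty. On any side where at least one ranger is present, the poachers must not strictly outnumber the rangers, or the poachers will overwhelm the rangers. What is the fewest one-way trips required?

5

Counting alone: each trip to the east bank takes at most 3 across and each return brings at least 1 back, so after t trips out (and t−1 returns) at most 3t − (t−1) of the 6 are across; that first reaches 6 at t = 3, so at least 5 crossings are needed.
The plan below uses exactly 5 crossings, so it is optimal:
1. 2 poachers → the east bank.  (the west bank: 3R 1P; the east bank: 0R 2P)
2. 1 poacher ← the west bank.  (the west bank: 3R 2P; the east bank: 0R 1P)
3. 3 rangers → the east bank.  (the west bank: 0R 2P; the east bank: 3R 1P)
4. 1 poacher ← the west bank.  (the west bank: 0R 3P; the east bank: 3R 0P)
5. 3 poachers → the east bank.  (the west bank: 0R 0P; the east bank: 3R 3P)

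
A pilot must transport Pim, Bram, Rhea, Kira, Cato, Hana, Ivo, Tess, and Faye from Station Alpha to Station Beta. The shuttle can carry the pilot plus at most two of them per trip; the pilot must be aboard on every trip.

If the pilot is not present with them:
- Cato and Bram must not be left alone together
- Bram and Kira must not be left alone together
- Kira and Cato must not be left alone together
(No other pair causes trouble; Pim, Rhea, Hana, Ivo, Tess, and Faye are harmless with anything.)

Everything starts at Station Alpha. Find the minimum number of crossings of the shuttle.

15

Counting alone: the pilot can take at most 2 across per trip to Station Beta, so moving all 9 needs at least 5 loaded trips out, with a return between consecutive ones — at least 9 crossings.
The safety rule pushes this higher. Following every safe sequence of crossings, the most of the 9 that can be at Station Beta as the shuttle arrives there on crossings 9, 11, 13 is 6, 7, 8 respectively — never all 9.
So no plan with fewer than 15 crossings exists, and this one achieves 15:
1. Pilot goes to Station Beta with Bram and Kira.  [Station Alpha: Cato, Faye, Hana, Ivo, Pim, Rhea, Tess | Station Beta: Bram, Kira]
2. Pilot goes back to Station Alpha with Bram.  [Station Alpha: Bram, Cato, Faye, Hana, Ivo, Pim, Rhea, Tess | Station Beta: Kira]
3. Pilot goes to Station Beta with Bram and Pim.  [Station Alpha: Cato, Faye, Hana, Ivo, Rhea, Tess | Station Beta: Bram, Kira, Pim]
4. Pilot goes back to Station Alpha with Bram.  [Station Alpha: Bram, Cato, Faye, Hana, Ivo, Rhea, Tess | Station Beta: Kira, Pim]
5. Pilot goes to Station Beta with Bram and Rhea.  [Station Alpha: Cato, Faye, Hana, Ivo, Tess | Station Beta: Bram, Kira, Pim, Rhea]
6. Pilot goes back to Station Alpha with Bram.  [Station Alpha: Bram, Cato, Faye, Hana, Ivo, Tess | Station Beta: Kira, Pim, Rhea]
7. Pilot goes to Station Beta with Bram and Hana.  [Station Alpha: Cato, Faye, Ivo, Tess | Station Beta: Bram, Hana, Kira, Pim, Rhea]
8. Pilot goes back to Station Alpha with Bram.  [Station Alpha: Bram, Cato, Faye, Ivo, Tess | Station Beta: Hana, Kira, Pim, Rhea]
9. Pilot goes to Station Beta with Bram and Ivo.  [Station Alpha: Cato, Faye, Tess | Station Beta: Bram, Hana, Ivo, Kira, Pim, Rhea]
10. Pilot goes back to Station Alpha with Bram.  [Station Alpha: Bram, Cato, Faye, Tess | Station Beta: Hana, Ivo, Kira, Pim, Rhea]
11. Pilot goes to Station Beta with Bram and Tess.  [Station Alpha: Cato, Faye | Station Beta: Bram, Hana, Ivo, Kira, Pim, Rhea, Tess]
12. Pilot goes back to Station Alpha with Bram.  [Station Alpha: Bram, Cato, Faye | Station Beta: Hana, Ivo, Kira, Pim, Rhea, Tess]
13. Pilot goes to Station Beta with Bram and Faye.  [Station Alpha: Cato | Station Beta: Bram, Faye, Hana, Ivo, Kira, Pim, Rhea, Tess]
14. Pilot goes back to Station Alpha with Bram.  [Station Alpha: Bram, Cato | Station Beta: Faye, Hana, Ivo, Kira, Pim, Rhea, Tess]
15. Pilot goes to Station Beta with Bram and Cato.  [Station Alpha: — | Station Beta: Bram, Cato, Faye, Hana, Ivo, Kira, Pim, Rhea, Tess]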